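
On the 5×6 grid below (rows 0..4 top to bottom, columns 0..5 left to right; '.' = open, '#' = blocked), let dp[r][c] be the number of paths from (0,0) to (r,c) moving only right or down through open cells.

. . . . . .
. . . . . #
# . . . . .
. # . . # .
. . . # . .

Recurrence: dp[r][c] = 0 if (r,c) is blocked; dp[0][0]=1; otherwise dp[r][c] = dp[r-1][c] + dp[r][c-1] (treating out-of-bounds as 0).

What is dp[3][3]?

r\c   0   1   2   3   4   5
  0   1   1   1   1   1   1
  1   1   2   3   4   5   0
  2   0   2   5   9  14  14
  3   0   0   5  14   0  14
  4   0   0   5   0   0  14

14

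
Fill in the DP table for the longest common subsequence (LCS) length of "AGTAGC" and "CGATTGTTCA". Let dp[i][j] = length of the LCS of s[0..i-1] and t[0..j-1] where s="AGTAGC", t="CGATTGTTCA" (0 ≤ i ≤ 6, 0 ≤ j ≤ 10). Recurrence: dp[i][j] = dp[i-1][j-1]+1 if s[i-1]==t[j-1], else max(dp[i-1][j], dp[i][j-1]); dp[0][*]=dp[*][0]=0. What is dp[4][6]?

2

   ''  C  G  A  T  T  G  T  T  C  A
''  0  0  0  0  0  0  0  0  0  0  0
 A  0  0  0  1  1  1  1  1  1  1  1
 G  0  0  1  1  1  1  2  2  2  2  2
 T  0  0  1  1  2  2  2  3  3  3  3
 A  0  0  1  2  2  2  2  3  3  3  4
 G  0  0  1  2  2  2  3  3  3  3  4
 C  0  1  1  2  2  2  3  3  3  4  4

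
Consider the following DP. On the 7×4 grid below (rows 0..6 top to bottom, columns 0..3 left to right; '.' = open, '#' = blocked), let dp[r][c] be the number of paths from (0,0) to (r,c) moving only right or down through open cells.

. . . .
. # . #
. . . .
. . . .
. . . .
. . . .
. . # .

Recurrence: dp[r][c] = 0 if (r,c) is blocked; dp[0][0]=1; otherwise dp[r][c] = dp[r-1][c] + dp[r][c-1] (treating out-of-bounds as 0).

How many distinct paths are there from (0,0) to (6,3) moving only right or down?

r\c   0   1   2   3
  0   1   1   1   1
  1   1   0   1   0
  2   1   1   2   2
  3   1   2   4   6
  4   1   3   7  13
  5   1   4  11  24
  6   1   5   0  24

24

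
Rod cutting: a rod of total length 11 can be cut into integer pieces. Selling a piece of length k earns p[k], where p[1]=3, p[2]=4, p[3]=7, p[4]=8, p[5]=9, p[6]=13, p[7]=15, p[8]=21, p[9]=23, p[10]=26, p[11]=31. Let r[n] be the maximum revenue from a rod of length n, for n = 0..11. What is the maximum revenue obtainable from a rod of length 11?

   n    0    1    2    3    4    5    6    7    8    9   10   11
r[n]    0    3    6    9   12   15   18   21   24   27   30   33

33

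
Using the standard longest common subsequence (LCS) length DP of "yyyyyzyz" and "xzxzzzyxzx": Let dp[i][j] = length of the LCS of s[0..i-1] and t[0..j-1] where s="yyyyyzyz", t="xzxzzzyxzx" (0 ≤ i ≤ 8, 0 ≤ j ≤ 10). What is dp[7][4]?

   ''  x  z  x  z  z  z  y  x  z  x
''  0  0  0  0  0  0  0  0  0  0  0
 y  0  0  0  0  0  0  0  1  1  1  1
 y  0  0  0  0  0  0  0  1  1  1  1
 y  0  0  0  0  0  0  0  1  1  1  1
 y  0  0  0  0  0  0  0  1  1  1  1
 y  0  0  0  0  0  0  0  1  1  1  1
 z  0  0  1  1  1  1  1  1  1  2  2
 y  0  0  1  1  1  1  1  2  2  2  2
 z  0  0  1  1  2  2  2  2  2  3  3

1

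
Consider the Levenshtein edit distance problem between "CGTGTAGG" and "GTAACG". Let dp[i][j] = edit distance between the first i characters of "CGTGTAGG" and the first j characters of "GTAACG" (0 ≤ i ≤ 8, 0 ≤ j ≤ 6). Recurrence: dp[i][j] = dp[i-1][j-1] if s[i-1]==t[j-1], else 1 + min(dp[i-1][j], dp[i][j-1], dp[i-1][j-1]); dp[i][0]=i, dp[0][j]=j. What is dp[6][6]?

   ''  G  T  A  A  C  G
''  0  1  2  3  4  5  6
 C  1  1  2  3  4  4  5
 G  2  1  2  3  4  5  4
 T  3  2  1  2  3  4  5
 G  4  3  2  2  3  4  4
 T  5  4  3  3  3  4  5
 A  6  5  4  3  3  4  5
 G  7  6  5  4  4  4  4
 G  8  7  6  5  5  5  4

5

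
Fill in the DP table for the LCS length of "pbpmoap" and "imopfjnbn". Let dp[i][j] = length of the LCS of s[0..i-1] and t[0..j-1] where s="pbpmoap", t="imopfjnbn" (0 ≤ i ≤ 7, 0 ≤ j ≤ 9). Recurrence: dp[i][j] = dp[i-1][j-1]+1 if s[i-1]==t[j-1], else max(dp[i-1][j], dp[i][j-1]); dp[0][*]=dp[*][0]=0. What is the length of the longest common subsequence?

3

   ''  i  m  o  p  f  j  n  b  n
''  0  0  0  0  0  0  0  0  0  0
 p  0  0  0  0  1  1  1  1  1  1
 b  0  0  0  0  1  1  1  1  2  2
 p  0  0  0  0  1  1  1  1  2  2
 m  0  0  1  1  1  1  1  1  2  2
 o  0  0  1  2  2  2  2  2  2  2
 a  0  0  1  2  2  2  2  2  2  2
 p  0  0  1  2  3  3  3  3  3  3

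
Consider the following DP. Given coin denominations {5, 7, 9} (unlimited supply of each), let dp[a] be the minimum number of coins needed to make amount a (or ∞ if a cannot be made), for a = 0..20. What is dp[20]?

4

 a  0  1  2  3  4  5  6  7  8  9 10 11 12 13 14 15 16 17 18 19 20
dp  0  -  -  -  -  1  -  1  -  1  2  -  2  -  2  3  2  3  2  3  4
(- denotes ∞ / unreachable)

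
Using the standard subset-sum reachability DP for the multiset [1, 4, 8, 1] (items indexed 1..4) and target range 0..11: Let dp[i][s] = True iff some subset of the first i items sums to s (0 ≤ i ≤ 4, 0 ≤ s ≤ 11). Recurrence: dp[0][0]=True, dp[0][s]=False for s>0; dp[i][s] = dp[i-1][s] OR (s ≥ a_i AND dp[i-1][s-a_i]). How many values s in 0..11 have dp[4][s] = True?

9

i\s   0   1   2   3   4   5   6   7   8   9  10  11
  0   T   F   F   F   F   F   F   F   F   F   F   F
  1   T   T   F   F   F   F   F   F   F   F   F   F
  2   T   T   F   F   T   T   F   F   F   F   F   F
  3   T   T   F   F   T   T   F   F   T   T   F   F
  4   T   T   T   F   T   T   T   F   T   T   T   F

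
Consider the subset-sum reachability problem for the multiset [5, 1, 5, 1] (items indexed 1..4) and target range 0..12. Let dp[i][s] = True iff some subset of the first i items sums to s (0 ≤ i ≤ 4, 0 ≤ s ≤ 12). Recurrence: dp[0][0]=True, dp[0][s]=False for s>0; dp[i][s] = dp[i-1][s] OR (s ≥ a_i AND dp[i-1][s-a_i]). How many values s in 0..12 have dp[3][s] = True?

6

i\s   0   1   2   3   4   5   6   7   8   9  10  11  12
  0   T   F   F   F   F   F   F   F   F   F   F   F   F
  1   T   F   F   F   F   T   F   F   F   F   F   F   F
  2   T   T   F   F   F   T   T   F   F   F   F   F   F
  3   T   T   F   F   F   T   T   F   F   F   T   T   F
  4   T   T   T   F   F   T   T   T   F   F   T   T   T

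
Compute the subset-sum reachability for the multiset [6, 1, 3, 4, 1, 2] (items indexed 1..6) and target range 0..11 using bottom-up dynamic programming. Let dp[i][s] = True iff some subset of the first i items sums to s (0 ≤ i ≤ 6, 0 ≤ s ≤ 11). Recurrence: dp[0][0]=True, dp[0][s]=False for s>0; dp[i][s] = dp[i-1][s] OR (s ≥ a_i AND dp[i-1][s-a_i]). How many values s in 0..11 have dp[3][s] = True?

i\s   0   1   2   3   4   5   6   7   8   9  10  11
  0   T   F   F   F   F   F   F   F   F   F   F   F
  1   T   F   F   F   F   F   T   F   F   F   F   F
  2   T   T   F   F   F   F   T   T   F   F   F   F
  3   T   T   F   T   T   F   T   T   F   T   T   F
  4   T   T   F   T   T   T   T   T   T   T   T   T
  5   T   T   T   T   T   T   T   T   T   T   T   T
  6   T   T   T   T   T   T   T   T   T   T   T   T

8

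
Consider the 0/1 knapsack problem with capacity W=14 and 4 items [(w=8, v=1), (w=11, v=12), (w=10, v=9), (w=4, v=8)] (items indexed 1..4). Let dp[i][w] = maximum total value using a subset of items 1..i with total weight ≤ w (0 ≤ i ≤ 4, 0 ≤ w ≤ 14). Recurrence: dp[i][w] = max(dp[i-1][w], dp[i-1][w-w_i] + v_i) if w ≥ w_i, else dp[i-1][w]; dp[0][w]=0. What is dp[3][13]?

12

i\w   0   1   2   3   4   5   6   7   8   9  10  11  12  13  14
  0   0   0   0   0   0   0   0   0   0   0   0   0   0   0   0
  1   0   0   0   0   0   0   0   0   1   1   1   1   1   1   1
  2   0   0   0   0   0   0   0   0   1   1   1  12  12  12  12
  3   0   0   0   0   0   0   0   0   1   1   9  12  12  12  12
  4   0   0   0   0   8   8   8   8   8   8   9  12  12  12  17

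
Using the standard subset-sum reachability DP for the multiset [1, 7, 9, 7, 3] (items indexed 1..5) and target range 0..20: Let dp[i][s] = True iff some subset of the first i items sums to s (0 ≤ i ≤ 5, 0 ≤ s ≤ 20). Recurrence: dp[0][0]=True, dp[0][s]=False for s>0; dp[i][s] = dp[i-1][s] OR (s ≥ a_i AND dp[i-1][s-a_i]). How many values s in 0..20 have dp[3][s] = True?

i\s   0   1   2   3   4   5   6   7   8   9  10  11  12  13  14  15  16  17  18  19  20
  0   T   F   F   F   F   F   F   F   F   F   F   F   F   F   F   F   F   F   F   F   F
  1   T   T   F   F   F   F   F   F   F   F   F   F   F   F   F   F   F   F   F   F   F
  2   T   T   F   F   F   F   F   T   T   F   F   F   F   F   F   F   F   F   F   F   F
  3   T   T   F   F   F   F   F   T   T   T   T   F   F   F   F   F   T   T   F   F   F
  4   T   T   F   F   F   F   F   T   T   T   T   F   F   F   T   T   T   T   F   F   F
  5   T   T   F   T   T   F   F   T   T   T   T   T   T   T   T   T   T   T   T   T   T

8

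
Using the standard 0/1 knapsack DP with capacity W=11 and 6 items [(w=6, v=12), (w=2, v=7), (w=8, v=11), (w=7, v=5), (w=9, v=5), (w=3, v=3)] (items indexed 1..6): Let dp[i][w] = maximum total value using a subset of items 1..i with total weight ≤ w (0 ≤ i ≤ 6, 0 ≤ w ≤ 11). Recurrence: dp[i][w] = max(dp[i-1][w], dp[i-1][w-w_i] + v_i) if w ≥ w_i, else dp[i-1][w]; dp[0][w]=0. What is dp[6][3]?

7

i\w   0   1   2   3   4   5   6   7   8   9  10  11
  0   0   0   0   0   0   0   0   0   0   0   0   0
  1   0   0   0   0   0   0  12  12  12  12  12  12
  2   0   0   7   7   7   7  12  12  19  19  19  19
  3   0   0   7   7   7   7  12  12  19  19  19  19
  4   0   0   7   7   7   7  12  12  19  19  19  19
  5   0   0   7   7   7   7  12  12  19  19  19  19
  6   0   0   7   7   7  10  12  12  19  19  19  22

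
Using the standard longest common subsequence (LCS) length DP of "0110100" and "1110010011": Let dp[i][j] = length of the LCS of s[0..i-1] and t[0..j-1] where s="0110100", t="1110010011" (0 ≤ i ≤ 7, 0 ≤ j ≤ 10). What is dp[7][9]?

   ''  1  1  1  0  0  1  0  0  1  1
''  0  0  0  0  0  0  0  0  0  0  0
 0  0  0  0  0  1  1  1  1  1  1  1
 1  0  1  1  1  1  1  2  2  2  2  2
 1  0  1  2  2  2  2  2  2  2  3  3
 0  0  1  2  2  3  3  3  3  3  3  3
 1  0  1  2  3  3  3  4  4  4  4  4
 0  0  1  2  3  4  4  4  5  5  5  5
 0  0  1  2  3  4  5  5  5  6  6  6

6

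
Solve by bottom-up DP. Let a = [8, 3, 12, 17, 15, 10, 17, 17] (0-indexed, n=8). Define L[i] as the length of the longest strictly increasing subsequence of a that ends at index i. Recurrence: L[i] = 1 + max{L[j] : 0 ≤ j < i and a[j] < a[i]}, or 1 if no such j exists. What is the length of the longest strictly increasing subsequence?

   i    0    1    2    3    4    5    6    7
a[i]    8    3   12   17   15   10   17   17
L[i]    1    1    2    3    3    2    4    4

4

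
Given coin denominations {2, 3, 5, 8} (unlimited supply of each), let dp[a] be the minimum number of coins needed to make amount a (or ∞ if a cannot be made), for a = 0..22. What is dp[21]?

 a  0  1  2  3  4  5  6  7  8  9 10 11 12 13 14 15 16 17 18 19 20 21 22
dp  0  -  1  1  2  1  2  2  1  3  2  2  3  2  3  3  2  4  3  3  4  3  4
(- denotes ∞ / unreachable)

3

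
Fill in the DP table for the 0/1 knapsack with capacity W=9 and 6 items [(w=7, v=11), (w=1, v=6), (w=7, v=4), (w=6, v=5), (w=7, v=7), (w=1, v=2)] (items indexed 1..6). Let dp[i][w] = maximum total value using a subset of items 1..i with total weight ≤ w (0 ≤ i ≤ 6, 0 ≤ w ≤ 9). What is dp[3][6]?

i\w   0   1   2   3   4   5   6   7   8   9
  0   0   0   0   0   0   0   0   0   0   0
  1   0   0   0   0   0   0   0  11  11  11
  2   0   6   6   6   6   6   6  11  17  17
  3   0   6   6   6   6   6   6  11  17  17
  4   0   6   6   6   6   6   6  11  17  17
  5   0   6   6   6   6   6   6  11  17  17
  6   0   6   8   8   8   8   8  11  17  19

6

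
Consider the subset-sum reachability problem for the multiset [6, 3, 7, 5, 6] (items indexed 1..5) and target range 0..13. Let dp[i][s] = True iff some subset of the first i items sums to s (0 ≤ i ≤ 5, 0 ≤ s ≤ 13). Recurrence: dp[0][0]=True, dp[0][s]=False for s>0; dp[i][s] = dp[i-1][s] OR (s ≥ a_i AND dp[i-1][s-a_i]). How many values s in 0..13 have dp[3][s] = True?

i\s   0   1   2   3   4   5   6   7   8   9  10  11  12  13
  0   T   F   F   F   F   F   F   F   F   F   F   F   F   F
  1   T   F   F   F   F   F   T   F   F   F   F   F   F   F
  2   T   F   F   T   F   F   T   F   F   T   F   F   F   F
  3   T   F   F   T   F   F   T   T   F   T   T   F   F   T
  4   T   F   F   T   F   T   T   T   T   T   T   T   T   T
  5   T   F   F   T   F   T   T   T   T   T   T   T   T   T

7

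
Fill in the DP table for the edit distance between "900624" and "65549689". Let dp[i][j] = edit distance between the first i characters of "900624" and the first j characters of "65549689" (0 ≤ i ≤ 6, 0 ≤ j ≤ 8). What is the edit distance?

   ''  6  5  5  4  9  6  8  9
''  0  1  2  3  4  5  6  7  8
 9  1  1  2  3  4  4  5  6  7
 0  2  2  2  3  4  5  5  6  7
 0  3  3  3  3  4  5  6  6  7
 6  4  3  4  4  4  5  5  6  7
 2  5  4  4  5  5  5  6  6  7
 4  6  5  5  5  5  6  6  7  7

7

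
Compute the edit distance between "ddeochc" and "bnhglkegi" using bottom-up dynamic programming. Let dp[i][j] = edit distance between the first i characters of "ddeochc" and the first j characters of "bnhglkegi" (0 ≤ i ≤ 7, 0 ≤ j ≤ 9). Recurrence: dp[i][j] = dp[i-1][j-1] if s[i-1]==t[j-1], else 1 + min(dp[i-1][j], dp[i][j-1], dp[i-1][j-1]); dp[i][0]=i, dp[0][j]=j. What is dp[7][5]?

   ''  b  n  h  g  l  k  e  g  i
''  0  1  2  3  4  5  6  7  8  9
 d  1  1  2  3  4  5  6  7  8  9
 d  2  2  2  3  4  5  6  7  8  9
 e  3  3  3  3  4  5  6  6  7  8
 o  4  4  4  4  4  5  6  7  7  8
 c  5  5  5  5  5  5  6  7  8  8
 h  6  6  6  5  6  6  6  7  8  9
 c  7  7  7  6  6  7  7  7  8  9

7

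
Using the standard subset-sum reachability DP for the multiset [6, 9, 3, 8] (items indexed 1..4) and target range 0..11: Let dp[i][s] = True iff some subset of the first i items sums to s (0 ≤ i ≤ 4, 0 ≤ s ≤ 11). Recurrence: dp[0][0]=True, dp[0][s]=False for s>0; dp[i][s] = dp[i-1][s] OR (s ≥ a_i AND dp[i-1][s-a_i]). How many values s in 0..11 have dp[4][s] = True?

6

i\s   0   1   2   3   4   5   6   7   8   9  10  11
  0   T   F   F   F   F   F   F   F   F   F   F   F
  1   T   F   F   F   F   F   T   F   F   F   F   F
  2   T   F   F   F   F   F   T   F   F   T   F   F
  3   T   F   F   T   F   F   T   F   F   T   F   F
  4   T   F   F   T   F   F   T   F   T   T   F   T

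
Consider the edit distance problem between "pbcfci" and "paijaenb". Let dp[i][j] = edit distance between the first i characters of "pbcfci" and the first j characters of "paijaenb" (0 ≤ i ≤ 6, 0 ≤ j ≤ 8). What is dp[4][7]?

   ''  p  a  i  j  a  e  n  b
''  0  1  2  3  4  5  6  7  8
 p  1  0  1  2  3  4  5  6  7
 b  2  1  1  2  3  4  5  6  6
 c  3  2  2  2  3  4  5  6  7
 f  4  3  3  3  3  4  5  6  7
 c  5  4  4  4  4  4  5  6  7
 i  6  5  5  4  5  5  5  6  7

6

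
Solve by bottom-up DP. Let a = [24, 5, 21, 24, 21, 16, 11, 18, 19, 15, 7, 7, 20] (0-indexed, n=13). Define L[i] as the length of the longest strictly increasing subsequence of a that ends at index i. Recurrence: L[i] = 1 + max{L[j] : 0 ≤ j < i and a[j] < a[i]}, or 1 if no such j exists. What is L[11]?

   i    0    1    2    3    4    5    6    7    8    9   10   11   12
a[i]   24    5   21   24   21   16   11   18   19   15    7    7   20
L[i]    1    1    2    3    2    2    2    3    4    3    2    2    5

2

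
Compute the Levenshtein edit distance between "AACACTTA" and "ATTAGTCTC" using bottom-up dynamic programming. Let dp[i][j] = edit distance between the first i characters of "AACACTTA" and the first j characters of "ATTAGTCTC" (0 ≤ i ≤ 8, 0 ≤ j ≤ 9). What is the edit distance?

5

   ''  A  T  T  A  G  T  C  T  C
''  0  1  2  3  4  5  6  7  8  9
 A  1  0  1  2  3  4  5  6  7  8
 A  2  1  1  2  2  3  4  5  6  7
 C  3  2  2  2  3  3  4  4  5  6
 A  4  3  3  3  2  3  4  5  5  6
 C  5  4  4  4  3  3  4  4  5  5
 T  6  5  4  4  4  4  3  4  4  5
 T  7  6  5  4  5  5  4  4  4  5
 A  8  7  6  5  4  5  5  5  5  5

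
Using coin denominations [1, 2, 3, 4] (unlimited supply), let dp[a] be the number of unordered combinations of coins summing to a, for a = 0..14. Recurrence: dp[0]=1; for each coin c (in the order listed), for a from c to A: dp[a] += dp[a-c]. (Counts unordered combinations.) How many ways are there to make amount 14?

47

after  coin     0     1     2     3     4     5     6     7     8     9    10    11    12    13    14
          1     1     1     1     1     1     1     1     1     1     1     1     1     1     1     1
          2     1     1     2     2     3     3     4     4     5     5     6     6     7     7     8
          3     1     1     2     3     4     5     7     8    10    12    14    16    19    21    24
          4     1     1     2     3     5     6     9    11    15    18    23    27    34    39    47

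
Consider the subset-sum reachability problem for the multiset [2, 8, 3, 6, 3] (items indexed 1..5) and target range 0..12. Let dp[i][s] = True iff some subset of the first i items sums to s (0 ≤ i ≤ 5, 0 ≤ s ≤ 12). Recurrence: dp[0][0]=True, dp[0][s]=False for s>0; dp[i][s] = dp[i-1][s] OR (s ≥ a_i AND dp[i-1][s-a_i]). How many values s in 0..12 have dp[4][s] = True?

9

i\s   0   1   2   3   4   5   6   7   8   9  10  11  12
  0   T   F   F   F   F   F   F   F   F   F   F   F   F
  1   T   F   T   F   F   F   F   F   F   F   F   F   F
  2   T   F   T   F   F   F   F   F   T   F   T   F   F
  3   T   F   T   T   F   T   F   F   T   F   T   T   F
  4   T   F   T   T   F   T   T   F   T   T   T   T   F
  5   T   F   T   T   F   T   T   F   T   T   T   T   T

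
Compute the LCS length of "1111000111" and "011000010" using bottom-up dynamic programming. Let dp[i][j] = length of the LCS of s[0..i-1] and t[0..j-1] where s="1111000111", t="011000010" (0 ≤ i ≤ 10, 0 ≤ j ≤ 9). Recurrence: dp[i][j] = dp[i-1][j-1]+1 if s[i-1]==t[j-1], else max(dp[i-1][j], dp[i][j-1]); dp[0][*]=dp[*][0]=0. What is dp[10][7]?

5

   ''  0  1  1  0  0  0  0  1  0
''  0  0  0  0  0  0  0  0  0  0
 1  0  0  1  1  1  1  1  1  1  1
 1  0  0  1  2  2  2  2  2  2  2
 1  0  0  1  2  2  2  2  2  3  3
 1  0  0  1  2  2  2  2  2  3  3
 0  0  1  1  2  3  3  3  3  3  4
 0  0  1  1  2  3  4  4  4  4  4
 0  0  1  1  2  3  4  5  5  5  5
 1  0  1  2  2  3  4  5  5  6  6
 1  0  1  2  3  3  4  5  5  6  6
 1  0  1  2  3  3  4  5  5  6  6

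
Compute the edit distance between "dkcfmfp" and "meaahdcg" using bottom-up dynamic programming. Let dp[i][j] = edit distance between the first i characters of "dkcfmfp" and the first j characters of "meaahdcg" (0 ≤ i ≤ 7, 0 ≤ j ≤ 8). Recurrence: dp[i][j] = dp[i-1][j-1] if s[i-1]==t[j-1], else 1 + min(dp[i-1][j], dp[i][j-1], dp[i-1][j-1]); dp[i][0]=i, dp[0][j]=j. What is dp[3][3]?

3

   ''  m  e  a  a  h  d  c  g
''  0  1  2  3  4  5  6  7  8
 d  1  1  2  3  4  5  5  6  7
 k  2  2  2  3  4  5  6  6  7
 c  3  3  3  3  4  5  6  6  7
 f  4  4  4  4  4  5  6  7  7
 m  5  4  5  5  5  5  6  7  8
 f  6  5  5  6  6  6  6  7  8
 p  7  6  6  6  7  7  7  7  8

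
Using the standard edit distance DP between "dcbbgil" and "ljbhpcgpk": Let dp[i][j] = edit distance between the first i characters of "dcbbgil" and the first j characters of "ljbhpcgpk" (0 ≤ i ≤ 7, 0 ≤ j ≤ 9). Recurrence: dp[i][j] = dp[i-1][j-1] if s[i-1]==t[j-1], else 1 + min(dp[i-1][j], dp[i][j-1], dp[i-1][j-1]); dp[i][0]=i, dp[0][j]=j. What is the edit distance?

7

   ''  l  j  b  h  p  c  g  p  k
''  0  1  2  3  4  5  6  7  8  9
 d  1  1  2  3  4  5  6  7  8  9
 c  2  2  2  3  4  5  5  6  7  8
 b  3  3  3  2  3  4  5  6  7  8
 b  4  4  4  3  3  4  5  6  7  8
 g  5  5  5  4  4  4  5  5  6  7
 i  6  6  6  5  5  5  5  6  6  7
 l  7  6  7  6  6  6  6  6  7  7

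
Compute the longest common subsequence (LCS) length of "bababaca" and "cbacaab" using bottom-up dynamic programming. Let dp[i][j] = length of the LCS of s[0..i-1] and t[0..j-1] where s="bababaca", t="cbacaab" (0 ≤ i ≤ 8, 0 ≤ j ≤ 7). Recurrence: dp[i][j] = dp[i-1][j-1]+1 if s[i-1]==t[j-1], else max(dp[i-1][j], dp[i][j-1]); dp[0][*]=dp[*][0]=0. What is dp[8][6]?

4

   ''  c  b  a  c  a  a  b
''  0  0  0  0  0  0  0  0
 b  0  0  1  1  1  1  1  1
 a  0  0  1  2  2  2  2  2
 b  0  0  1  2  2  2  2  3
 a  0  0  1  2  2  3  3  3
 b  0  0  1  2  2  3  3  4
 a  0  0  1  2  2  3  4  4
 c  0  1  1  2  3  3  4  4
 a  0  1  1  2  3  4  4  4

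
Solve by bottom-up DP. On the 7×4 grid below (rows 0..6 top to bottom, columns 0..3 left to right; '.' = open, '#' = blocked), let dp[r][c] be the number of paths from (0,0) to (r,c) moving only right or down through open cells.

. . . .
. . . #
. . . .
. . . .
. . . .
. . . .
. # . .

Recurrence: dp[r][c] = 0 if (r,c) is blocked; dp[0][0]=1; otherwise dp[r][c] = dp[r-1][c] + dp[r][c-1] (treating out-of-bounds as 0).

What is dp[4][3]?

31

r\c   0   1   2   3
  0   1   1   1   1
  1   1   2   3   0
  2   1   3   6   6
  3   1   4  10  16
  4   1   5  15  31
  5   1   6  21  52
  6   1   0  21  73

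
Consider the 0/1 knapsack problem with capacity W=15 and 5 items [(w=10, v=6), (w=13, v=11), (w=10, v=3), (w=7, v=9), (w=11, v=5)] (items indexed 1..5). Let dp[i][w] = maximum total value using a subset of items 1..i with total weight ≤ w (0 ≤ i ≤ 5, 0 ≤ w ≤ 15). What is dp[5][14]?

11

i\w   0   1   2   3   4   5   6   7   8   9  10  11  12  13  14  15
  0   0   0   0   0   0   0   0   0   0   0   0   0   0   0   0   0
  1   0   0   0   0   0   0   0   0   0   0   6   6   6   6   6   6
  2   0   0   0   0   0   0   0   0   0   0   6   6   6  11  11  11
  3   0   0   0   0   0   0   0   0   0   0   6   6   6  11  11  11
  4   0   0   0   0   0   0   0   9   9   9   9   9   9  11  11  11
  5   0   0   0   0   0   0   0   9   9   9   9   9   9  11  11  11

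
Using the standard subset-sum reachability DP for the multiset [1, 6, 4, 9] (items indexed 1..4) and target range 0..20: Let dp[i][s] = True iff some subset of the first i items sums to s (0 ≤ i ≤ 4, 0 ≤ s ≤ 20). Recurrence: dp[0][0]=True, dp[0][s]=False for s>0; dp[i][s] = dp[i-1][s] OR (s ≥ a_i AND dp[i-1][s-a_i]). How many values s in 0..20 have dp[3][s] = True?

i\s   0   1   2   3   4   5   6   7   8   9  10  11  12  13  14  15  16  17  18  19  20
  0   T   F   F   F   F   F   F   F   F   F   F   F   F   F   F   F   F   F   F   F   F
  1   T   T   F   F   F   F   F   F   F   F   F   F   F   F   F   F   F   F   F   F   F
  2   T   T   F   F   F   F   T   T   F   F   F   F   F   F   F   F   F   F   F   F   F
  3   T   T   F   F   T   T   T   T   F   F   T   T   F   F   F   F   F   F   F   F   F
  4   T   T   F   F   T   T   T   T   F   T   T   T   F   T   T   T   T   F   F   T   T

8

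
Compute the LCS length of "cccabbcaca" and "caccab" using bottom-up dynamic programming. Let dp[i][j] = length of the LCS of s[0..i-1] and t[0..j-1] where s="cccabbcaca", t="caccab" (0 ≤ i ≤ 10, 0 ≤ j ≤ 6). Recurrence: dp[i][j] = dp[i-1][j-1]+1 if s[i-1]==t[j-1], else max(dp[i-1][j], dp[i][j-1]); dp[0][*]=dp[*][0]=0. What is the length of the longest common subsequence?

   ''  c  a  c  c  a  b
''  0  0  0  0  0  0  0
 c  0  1  1  1  1  1  1
 c  0  1  1  2  2  2  2
 c  0  1  1  2  3  3  3
 a  0  1  2  2  3  4  4
 b  0  1  2  2  3  4  5
 b  0  1  2  2  3  4  5
 c  0  1  2  3  3  4  5
 a  0  1  2  3  3  4  5
 c  0  1  2  3  4  4  5
 a  0  1  2  3  4  5  5

5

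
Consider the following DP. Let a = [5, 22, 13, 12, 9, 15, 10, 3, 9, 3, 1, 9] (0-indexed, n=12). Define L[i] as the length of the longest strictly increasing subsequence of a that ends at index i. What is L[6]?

3

   i    0    1    2    3    4    5    6    7    8    9   10   11
a[i]    5   22   13   12    9   15   10    3    9    3    1    9
L[i]    1    2    2    2    2    3    3    1    2    1    1    2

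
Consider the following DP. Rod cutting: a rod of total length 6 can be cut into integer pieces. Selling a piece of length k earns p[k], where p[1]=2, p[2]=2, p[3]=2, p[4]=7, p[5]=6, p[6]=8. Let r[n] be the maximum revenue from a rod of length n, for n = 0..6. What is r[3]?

6

   n    0    1    2    3    4    5    6
r[n]    0    2    4    6    8   10   12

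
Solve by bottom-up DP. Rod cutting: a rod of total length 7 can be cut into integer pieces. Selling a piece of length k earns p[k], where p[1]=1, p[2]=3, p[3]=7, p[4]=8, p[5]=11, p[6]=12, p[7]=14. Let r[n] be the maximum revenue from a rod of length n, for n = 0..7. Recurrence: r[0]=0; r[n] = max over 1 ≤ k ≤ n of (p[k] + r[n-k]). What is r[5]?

11

   n    0    1    2    3    4    5    6    7
r[n]    0    1    3    7    8   11   14   15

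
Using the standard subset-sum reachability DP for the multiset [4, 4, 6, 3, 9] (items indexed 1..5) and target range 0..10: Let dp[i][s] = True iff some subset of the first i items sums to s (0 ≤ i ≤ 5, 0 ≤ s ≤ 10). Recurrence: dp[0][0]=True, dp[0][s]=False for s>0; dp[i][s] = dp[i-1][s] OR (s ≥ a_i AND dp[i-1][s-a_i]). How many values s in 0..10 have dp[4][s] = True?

8

i\s   0   1   2   3   4   5   6   7   8   9  10
  0   T   F   F   F   F   F   F   F   F   F   F
  1   T   F   F   F   T   F   F   F   F   F   F
  2   T   F   F   F   T   F   F   F   T   F   F
  3   T   F   F   F   T   F   T   F   T   F   T
  4   T   F   F   T   T   F   T   T   T   T   T
  5   T   F   F   T   T   F   T   T   T   T   T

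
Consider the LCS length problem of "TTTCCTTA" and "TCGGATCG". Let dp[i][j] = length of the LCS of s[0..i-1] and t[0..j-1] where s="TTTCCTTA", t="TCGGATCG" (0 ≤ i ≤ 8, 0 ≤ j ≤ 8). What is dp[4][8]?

   ''  T  C  G  G  A  T  C  G
''  0  0  0  0  0  0  0  0  0
 T  0  1  1  1  1  1  1  1  1
 T  0  1  1  1  1  1  2  2  2
 T  0  1  1  1  1  1  2  2  2
 C  0  1  2  2  2  2  2  3  3
 C  0  1  2  2  2  2  2  3  3
 T  0  1  2  2  2  2  3  3  3
 T  0  1  2  2  2  2  3  3  3
 A  0  1  2  2  2  3  3  3  3

3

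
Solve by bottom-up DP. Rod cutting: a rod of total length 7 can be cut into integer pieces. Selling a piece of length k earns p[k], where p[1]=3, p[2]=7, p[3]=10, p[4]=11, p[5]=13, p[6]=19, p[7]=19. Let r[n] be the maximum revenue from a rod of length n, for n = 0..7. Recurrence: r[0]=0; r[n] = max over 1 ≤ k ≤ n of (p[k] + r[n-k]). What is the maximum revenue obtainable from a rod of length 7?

   n    0    1    2    3    4    5    6    7
r[n]    0    3    7   10   14   17   21   24

24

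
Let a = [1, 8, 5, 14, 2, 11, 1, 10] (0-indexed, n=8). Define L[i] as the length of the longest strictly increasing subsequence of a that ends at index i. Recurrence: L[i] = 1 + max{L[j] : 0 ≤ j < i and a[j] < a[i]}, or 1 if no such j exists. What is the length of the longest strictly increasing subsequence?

3

   i    0    1    2    3    4    5    6    7
a[i]    1    8    5   14    2   11    1   10
L[i]    1    2    2    3    2    3    1    3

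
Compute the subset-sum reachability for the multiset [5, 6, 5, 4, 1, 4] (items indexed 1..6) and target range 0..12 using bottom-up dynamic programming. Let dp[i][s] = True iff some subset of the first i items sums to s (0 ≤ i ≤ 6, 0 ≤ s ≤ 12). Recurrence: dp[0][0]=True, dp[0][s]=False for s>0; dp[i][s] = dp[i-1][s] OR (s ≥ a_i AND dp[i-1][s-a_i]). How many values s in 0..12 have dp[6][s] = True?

11

i\s   0   1   2   3   4   5   6   7   8   9  10  11  12
  0   T   F   F   F   F   F   F   F   F   F   F   F   F
  1   T   F   F   F   F   T   F   F   F   F   F   F   F
  2   T   F   F   F   F   T   T   F   F   F   F   T   F
  3   T   F   F   F   F   T   T   F   F   F   T   T   F
  4   T   F   F   F   T   T   T   F   F   T   T   T   F
  5   T   T   F   F   T   T   T   T   F   T   T   T   T
  6   T   T   F   F   T   T   T   T   T   T   T   T   T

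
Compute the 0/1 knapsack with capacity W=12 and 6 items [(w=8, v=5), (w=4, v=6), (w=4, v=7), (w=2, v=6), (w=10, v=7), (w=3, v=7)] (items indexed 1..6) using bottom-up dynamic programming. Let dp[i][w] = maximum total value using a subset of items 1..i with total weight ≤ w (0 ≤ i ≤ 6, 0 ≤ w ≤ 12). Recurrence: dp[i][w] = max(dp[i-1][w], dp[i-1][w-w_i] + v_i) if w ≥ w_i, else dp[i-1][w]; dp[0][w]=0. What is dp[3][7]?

i\w   0   1   2   3   4   5   6   7   8   9  10  11  12
  0   0   0   0   0   0   0   0   0   0   0   0   0   0
  1   0   0   0   0   0   0   0   0   5   5   5   5   5
  2   0   0   0   0   6   6   6   6   6   6   6   6  11
  3   0   0   0   0   7   7   7   7  13  13  13  13  13
  4   0   0   6   6   7   7  13  13  13  13  19  19  19
  5   0   0   6   6   7   7  13  13  13  13  19  19  19
  6   0   0   6   7   7  13  13  14  14  20  20  20  20

7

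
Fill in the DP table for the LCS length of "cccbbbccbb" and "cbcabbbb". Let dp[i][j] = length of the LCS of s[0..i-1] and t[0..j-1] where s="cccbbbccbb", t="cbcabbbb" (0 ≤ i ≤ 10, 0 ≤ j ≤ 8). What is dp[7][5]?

   ''  c  b  c  a  b  b  b  b
''  0  0  0  0  0  0  0  0  0
 c  0  1  1  1  1  1  1  1  1
 c  0  1  1  2  2  2  2  2  2
 c  0  1  1  2  2  2  2  2  2
 b  0  1  2  2  2  3  3  3  3
 b  0  1  2  2  2  3  4  4  4
 b  0  1  2  2  2  3  4  5  5
 c  0  1  2  3  3  3  4  5  5
 c  0  1  2  3  3  3  4  5  5
 b  0  1  2  3  3  4  4  5  6
 b  0  1  2  3  3  4  5  5  6

3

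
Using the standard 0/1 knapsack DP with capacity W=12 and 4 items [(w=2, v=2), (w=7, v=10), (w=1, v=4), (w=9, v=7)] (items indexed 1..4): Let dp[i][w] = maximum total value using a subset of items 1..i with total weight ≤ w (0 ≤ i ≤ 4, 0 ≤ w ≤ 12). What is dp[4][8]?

i\w   0   1   2   3   4   5   6   7   8   9  10  11  12
  0   0   0   0   0   0   0   0   0   0   0   0   0   0
  1   0   0   2   2   2   2   2   2   2   2   2   2   2
  2   0   0   2   2   2   2   2  10  10  12  12  12  12
  3   0   4   4   6   6   6   6  10  14  14  16  16  16
  4   0   4   4   6   6   6   6  10  14  14  16  16  16

14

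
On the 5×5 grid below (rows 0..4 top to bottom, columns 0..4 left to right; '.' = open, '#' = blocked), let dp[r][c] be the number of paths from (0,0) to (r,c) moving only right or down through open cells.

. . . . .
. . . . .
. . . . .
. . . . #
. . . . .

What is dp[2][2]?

r\c   0   1   2   3   4
  0   1   1   1   1   1
  1   1   2   3   4   5
  2   1   3   6  10  15
  3   1   4  10  20   0
  4   1   5  15  35  35

6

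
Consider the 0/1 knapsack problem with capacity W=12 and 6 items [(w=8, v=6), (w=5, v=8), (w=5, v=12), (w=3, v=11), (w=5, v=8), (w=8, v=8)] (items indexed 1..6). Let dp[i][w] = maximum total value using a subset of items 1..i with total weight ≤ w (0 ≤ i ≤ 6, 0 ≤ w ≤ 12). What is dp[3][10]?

20

i\w   0   1   2   3   4   5   6   7   8   9  10  11  12
  0   0   0   0   0   0   0   0   0   0   0   0   0   0
  1   0   0   0   0   0   0   0   0   6   6   6   6   6
  2   0   0   0   0   0   8   8   8   8   8   8   8   8
  3   0   0   0   0   0  12  12  12  12  12  20  20  20
  4   0   0   0  11  11  12  12  12  23  23  23  23  23
  5   0   0   0  11  11  12  12  12  23  23  23  23  23
  6   0   0   0  11  11  12  12  12  23  23  23  23  23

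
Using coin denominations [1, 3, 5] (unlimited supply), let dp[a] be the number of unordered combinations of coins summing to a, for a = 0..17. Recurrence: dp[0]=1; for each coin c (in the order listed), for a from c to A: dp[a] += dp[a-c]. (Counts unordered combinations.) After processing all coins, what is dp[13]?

after  coin     0     1     2     3     4     5     6     7     8     9    10    11    12    13    14    15    16    17
          1     1     1     1     1     1     1     1     1     1     1     1     1     1     1     1     1     1     1
          3     1     1     1     2     2     2     3     3     3     4     4     4     5     5     5     6     6     6
          5     1     1     1     2     2     3     4     4     5     6     7     8     9    10    11    13    14    15

10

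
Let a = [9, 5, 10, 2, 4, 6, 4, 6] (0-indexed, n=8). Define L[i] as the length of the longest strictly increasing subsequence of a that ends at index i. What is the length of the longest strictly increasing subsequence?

3

   i    0    1    2    3    4    5    6    7
a[i]    9    5   10    2    4    6    4    6
L[i]    1    1    2    1    2    3    2    3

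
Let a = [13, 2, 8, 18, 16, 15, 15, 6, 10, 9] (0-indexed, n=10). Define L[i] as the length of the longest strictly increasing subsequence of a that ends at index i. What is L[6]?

3

   i    0    1    2    3    4    5    6    7    8    9
a[i]   13    2    8   18   16   15   15    6   10    9
L[i]    1    1    2    3    3    3    3    2    3    3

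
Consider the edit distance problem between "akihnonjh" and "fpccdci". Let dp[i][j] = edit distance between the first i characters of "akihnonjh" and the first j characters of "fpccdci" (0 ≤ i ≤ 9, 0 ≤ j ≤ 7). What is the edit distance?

   ''  f  p  c  c  d  c  i
''  0  1  2  3  4  5  6  7
 a  1  1  2  3  4  5  6  7
 k  2  2  2  3  4  5  6  7
 i  3  3  3  3  4  5  6  6
 h  4  4  4  4  4  5  6  7
 n  5  5  5  5  5  5  6  7
 o  6  6  6  6  6  6  6  7
 n  7  7  7  7  7  7  7  7
 j  8  8  8  8  8  8  8  8
 h  9  9  9  9  9  9  9  9

9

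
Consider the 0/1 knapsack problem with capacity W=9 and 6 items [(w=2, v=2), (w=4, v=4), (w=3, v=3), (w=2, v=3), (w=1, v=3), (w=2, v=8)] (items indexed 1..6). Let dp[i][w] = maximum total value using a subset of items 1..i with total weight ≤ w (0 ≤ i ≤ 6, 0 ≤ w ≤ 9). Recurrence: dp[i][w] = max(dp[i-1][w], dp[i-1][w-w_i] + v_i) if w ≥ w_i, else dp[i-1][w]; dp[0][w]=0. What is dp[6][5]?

i\w   0   1   2   3   4   5   6   7   8   9
  0   0   0   0   0   0   0   0   0   0   0
  1   0   0   2   2   2   2   2   2   2   2
  2   0   0   2   2   4   4   6   6   6   6
  3   0   0   2   3   4   5   6   7   7   9
  4   0   0   3   3   5   6   7   8   9  10
  5   0   3   3   6   6   8   9  10  11  12
  6   0   3   8  11  11  14  14  16  17  18

14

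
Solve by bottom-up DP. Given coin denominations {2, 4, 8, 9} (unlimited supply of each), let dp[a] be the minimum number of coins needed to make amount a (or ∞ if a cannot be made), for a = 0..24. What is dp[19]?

3

 a  0  1  2  3  4  5  6  7  8  9 10 11 12 13 14 15 16 17 18 19 20 21 22 23 24
dp  0  -  1  -  1  -  2  -  1  1  2  2  2  2  3  3  2  2  2  3  3  3  3  4  3
(- denotes ∞ / unreachable)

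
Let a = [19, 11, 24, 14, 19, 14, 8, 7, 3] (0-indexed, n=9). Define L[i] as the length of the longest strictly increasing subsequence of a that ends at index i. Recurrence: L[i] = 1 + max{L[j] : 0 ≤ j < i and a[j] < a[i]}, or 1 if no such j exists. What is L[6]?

1

   i    0    1    2    3    4    5    6    7    8
a[i]   19   11   24   14   19   14    8    7    3
L[i]    1    1    2    2    3    2    1    1    1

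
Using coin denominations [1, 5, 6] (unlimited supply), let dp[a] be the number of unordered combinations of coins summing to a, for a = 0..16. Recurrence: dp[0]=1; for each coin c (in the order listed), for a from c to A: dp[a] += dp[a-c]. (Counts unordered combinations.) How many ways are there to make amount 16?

after  coin     0     1     2     3     4     5     6     7     8     9    10    11    12    13    14    15    16
          1     1     1     1     1     1     1     1     1     1     1     1     1     1     1     1     1     1
          5     1     1     1     1     1     2     2     2     2     2     3     3     3     3     3     4     4
          6     1     1     1     1     1     2     3     3     3     3     4     5     6     6     6     7     8

8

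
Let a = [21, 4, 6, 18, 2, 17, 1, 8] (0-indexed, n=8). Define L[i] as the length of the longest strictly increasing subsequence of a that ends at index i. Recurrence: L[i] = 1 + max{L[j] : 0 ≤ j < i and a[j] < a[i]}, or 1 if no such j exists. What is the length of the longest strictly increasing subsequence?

   i    0    1    2    3    4    5    6    7
a[i]   21    4    6   18    2   17    1    8
L[i]    1    1    2    3    1    3    1    3

3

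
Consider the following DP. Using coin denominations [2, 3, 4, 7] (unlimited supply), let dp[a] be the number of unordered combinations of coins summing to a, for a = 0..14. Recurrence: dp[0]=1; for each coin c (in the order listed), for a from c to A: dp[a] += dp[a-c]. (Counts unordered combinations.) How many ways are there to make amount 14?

after  coin     0     1     2     3     4     5     6     7     8     9    10    11    12    13    14
          2     1     0     1     0     1     0     1     0     1     0     1     0     1     0     1
          3     1     0     1     1     1     1     2     1     2     2     2     2     3     2     3
          4     1     0     1     1     2     1     3     2     4     3     5     4     7     5     8
          7     1     0     1     1     2     1     3     3     4     4     6     6     8     8    11

11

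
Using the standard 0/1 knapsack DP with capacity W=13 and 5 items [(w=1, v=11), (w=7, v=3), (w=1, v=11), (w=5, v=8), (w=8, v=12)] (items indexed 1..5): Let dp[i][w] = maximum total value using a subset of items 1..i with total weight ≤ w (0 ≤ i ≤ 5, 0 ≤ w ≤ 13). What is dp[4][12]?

30

i\w   0   1   2   3   4   5   6   7   8   9  10  11  12  13
  0   0   0   0   0   0   0   0   0   0   0   0   0   0   0
  1   0  11  11  11  11  11  11  11  11  11  11  11  11  11
  2   0  11  11  11  11  11  11  11  14  14  14  14  14  14
  3   0  11  22  22  22  22  22  22  22  25  25  25  25  25
  4   0  11  22  22  22  22  22  30  30  30  30  30  30  30
  5   0  11  22  22  22  22  22  30  30  30  34  34  34  34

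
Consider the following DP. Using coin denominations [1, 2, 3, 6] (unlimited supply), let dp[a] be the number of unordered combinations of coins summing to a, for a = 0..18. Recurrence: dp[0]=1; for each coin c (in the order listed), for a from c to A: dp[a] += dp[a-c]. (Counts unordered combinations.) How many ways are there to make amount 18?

64

after  coin     0     1     2     3     4     5     6     7     8     9    10    11    12    13    14    15    16    17    18
          1     1     1     1     1     1     1     1     1     1     1     1     1     1     1     1     1     1     1     1
          2     1     1     2     2     3     3     4     4     5     5     6     6     7     7     8     8     9     9    10
          3     1     1     2     3     4     5     7     8    10    12    14    16    19    21    24    27    30    33    37
          6     1     1     2     3     4     5     8     9    12    15    18    21    27    30    36    42    48    54    64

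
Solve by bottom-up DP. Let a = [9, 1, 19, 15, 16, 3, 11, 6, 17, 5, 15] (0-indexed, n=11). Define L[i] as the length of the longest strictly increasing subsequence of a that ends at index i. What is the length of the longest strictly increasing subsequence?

4

   i    0    1    2    3    4    5    6    7    8    9   10
a[i]    9    1   19   15   16    3   11    6   17    5   15
L[i]    1    1    2    2    3    2    3    3    4    3    4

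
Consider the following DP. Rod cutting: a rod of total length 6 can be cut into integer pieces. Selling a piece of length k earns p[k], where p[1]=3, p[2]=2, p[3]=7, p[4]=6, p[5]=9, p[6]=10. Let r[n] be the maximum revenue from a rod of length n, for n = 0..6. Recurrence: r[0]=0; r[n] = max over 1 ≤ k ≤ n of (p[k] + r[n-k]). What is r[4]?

   n    0    1    2    3    4    5    6
r[n]    0    3    6    9   12   15   18

12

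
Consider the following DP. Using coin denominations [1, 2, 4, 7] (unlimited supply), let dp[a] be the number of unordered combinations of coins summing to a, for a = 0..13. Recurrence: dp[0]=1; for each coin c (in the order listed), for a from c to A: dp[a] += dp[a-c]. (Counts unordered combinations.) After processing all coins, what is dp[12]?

after  coin     0     1     2     3     4     5     6     7     8     9    10    11    12    13
          1     1     1     1     1     1     1     1     1     1     1     1     1     1     1
          2     1     1     2     2     3     3     4     4     5     5     6     6     7     7
          4     1     1     2     2     4     4     6     6     9     9    12    12    16    16
          7     1     1     2     2     4     4     6     7    10    11    14    16    20    22

20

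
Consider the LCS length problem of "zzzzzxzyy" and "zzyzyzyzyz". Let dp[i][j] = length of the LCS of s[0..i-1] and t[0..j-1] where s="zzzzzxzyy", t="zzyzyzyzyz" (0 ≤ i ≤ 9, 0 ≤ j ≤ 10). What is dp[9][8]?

   ''  z  z  y  z  y  z  y  z  y  z
''  0  0  0  0  0  0  0  0  0  0  0
 z  0  1  1  1  1  1  1  1  1  1  1
 z  0  1  2  2  2  2  2  2  2  2  2
 z  0  1  2  2  3  3  3  3  3  3  3
 z  0  1  2  2  3  3  4  4  4  4  4
 z  0  1  2  2  3  3  4  4  5  5  5
 x  0  1  2  2  3  3  4  4  5  5  5
 z  0  1  2  2  3  3  4  4  5  5  6
 y  0  1  2  3  3  4  4  5  5  6  6
 y  0  1  2  3  3  4  4  5  5  6  6

5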